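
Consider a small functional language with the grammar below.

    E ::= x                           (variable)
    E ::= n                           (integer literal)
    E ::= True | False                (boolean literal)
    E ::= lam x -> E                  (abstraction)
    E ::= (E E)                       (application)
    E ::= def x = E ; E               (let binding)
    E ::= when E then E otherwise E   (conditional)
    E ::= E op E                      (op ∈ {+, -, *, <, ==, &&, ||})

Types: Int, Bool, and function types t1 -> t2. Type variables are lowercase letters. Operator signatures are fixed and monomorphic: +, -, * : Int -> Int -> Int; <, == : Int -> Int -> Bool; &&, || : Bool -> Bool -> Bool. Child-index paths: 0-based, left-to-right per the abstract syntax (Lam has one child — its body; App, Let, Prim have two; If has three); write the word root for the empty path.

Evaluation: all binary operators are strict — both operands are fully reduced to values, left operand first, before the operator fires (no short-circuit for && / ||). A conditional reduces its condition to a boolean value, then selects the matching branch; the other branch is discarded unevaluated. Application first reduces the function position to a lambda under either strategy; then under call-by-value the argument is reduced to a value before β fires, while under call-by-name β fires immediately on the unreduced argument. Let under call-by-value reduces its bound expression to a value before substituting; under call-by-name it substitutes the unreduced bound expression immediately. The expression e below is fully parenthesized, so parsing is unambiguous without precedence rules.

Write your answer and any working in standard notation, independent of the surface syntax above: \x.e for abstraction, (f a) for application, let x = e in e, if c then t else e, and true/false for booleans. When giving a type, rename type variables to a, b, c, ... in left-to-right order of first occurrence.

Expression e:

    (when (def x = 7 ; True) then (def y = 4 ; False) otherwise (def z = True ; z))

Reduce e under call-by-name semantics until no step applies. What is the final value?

Answer: false

Trace:
step 0: (if (let x = 7 in true) then (let y = 4 in false) else (let z = true in z))
step 1: [let@0] (if true then (let y = 4 in false) else (let z = true in z))
step 2: [if@root] (let y = 4 in false)
step 3: [let@root] false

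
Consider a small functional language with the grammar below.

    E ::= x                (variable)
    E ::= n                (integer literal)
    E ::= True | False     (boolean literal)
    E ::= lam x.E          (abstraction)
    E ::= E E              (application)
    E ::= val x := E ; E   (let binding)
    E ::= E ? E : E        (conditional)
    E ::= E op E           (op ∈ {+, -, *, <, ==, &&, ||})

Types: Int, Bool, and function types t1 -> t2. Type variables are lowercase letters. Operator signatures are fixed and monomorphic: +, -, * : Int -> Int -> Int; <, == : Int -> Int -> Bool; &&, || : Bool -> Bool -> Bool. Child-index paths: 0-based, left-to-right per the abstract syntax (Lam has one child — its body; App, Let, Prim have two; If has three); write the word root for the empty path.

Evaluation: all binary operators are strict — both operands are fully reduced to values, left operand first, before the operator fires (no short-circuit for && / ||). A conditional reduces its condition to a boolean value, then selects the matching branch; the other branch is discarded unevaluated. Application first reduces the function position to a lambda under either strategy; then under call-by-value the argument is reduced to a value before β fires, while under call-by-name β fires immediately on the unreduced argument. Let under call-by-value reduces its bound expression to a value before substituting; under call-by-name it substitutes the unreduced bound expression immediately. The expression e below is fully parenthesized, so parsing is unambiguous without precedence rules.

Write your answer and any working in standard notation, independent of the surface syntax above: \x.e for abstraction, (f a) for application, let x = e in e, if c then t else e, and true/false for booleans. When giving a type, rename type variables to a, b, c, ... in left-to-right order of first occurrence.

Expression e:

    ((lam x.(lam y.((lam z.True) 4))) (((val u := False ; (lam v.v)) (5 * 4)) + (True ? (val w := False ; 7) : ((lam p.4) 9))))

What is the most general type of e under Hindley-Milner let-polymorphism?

Answer: a -> Bool

Derivation:
\z._ : c -> Bool
  unify c -> Bool ~ Int -> d
  unify c ~ Int
  unify Bool ~ d
_ _ : Bool
\y._ : b -> Bool
\x._ : a -> b -> Bool
let u : Bool
v : e
\v._ : e -> e
  unify Int ~ Int
  unify Int ~ Int
  unify e -> e ~ Int -> f
  unify e ~ Int
  unify Int ~ f
_ _ : Int
  unify Int ~ Int
  unify Bool ~ Bool
let w : Bool
\p._ : g -> Int
  unify g -> Int ~ Int -> h
  unify g ~ Int
  unify Int ~ h
_ _ : Int
  unify Int ~ Int
  unify Int ~ Int
  unify a -> b -> Bool ~ Int -> i
  unify a ~ Int
  unify b -> Bool ~ i
_ _ : b -> Bool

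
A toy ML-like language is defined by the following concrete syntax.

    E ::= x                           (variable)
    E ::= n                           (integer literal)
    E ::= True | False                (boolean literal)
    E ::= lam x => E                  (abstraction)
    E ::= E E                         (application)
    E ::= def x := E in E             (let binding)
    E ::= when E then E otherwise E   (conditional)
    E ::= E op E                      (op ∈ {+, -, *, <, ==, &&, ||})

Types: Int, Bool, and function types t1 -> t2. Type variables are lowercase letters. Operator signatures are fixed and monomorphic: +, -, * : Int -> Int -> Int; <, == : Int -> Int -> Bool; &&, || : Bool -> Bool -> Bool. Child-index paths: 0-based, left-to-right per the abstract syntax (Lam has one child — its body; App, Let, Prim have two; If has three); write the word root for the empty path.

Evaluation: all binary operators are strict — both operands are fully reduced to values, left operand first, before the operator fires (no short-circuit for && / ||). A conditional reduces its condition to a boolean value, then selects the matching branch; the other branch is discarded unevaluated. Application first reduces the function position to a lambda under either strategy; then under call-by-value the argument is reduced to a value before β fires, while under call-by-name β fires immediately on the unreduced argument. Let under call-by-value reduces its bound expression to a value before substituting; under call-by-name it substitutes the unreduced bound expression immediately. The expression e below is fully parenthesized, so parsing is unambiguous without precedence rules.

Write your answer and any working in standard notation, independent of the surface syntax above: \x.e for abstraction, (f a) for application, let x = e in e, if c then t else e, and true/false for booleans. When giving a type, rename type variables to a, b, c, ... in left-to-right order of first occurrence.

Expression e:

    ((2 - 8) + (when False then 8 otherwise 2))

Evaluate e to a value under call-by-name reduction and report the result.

Answer: -4

Working:
step 0: ((2 - 8) + (if false then 8 else 2))
step 1: [delta@0] (-6 + (if false then 8 else 2))
step 2: [if@1] (-6 + 2)
step 3: [delta@root] -4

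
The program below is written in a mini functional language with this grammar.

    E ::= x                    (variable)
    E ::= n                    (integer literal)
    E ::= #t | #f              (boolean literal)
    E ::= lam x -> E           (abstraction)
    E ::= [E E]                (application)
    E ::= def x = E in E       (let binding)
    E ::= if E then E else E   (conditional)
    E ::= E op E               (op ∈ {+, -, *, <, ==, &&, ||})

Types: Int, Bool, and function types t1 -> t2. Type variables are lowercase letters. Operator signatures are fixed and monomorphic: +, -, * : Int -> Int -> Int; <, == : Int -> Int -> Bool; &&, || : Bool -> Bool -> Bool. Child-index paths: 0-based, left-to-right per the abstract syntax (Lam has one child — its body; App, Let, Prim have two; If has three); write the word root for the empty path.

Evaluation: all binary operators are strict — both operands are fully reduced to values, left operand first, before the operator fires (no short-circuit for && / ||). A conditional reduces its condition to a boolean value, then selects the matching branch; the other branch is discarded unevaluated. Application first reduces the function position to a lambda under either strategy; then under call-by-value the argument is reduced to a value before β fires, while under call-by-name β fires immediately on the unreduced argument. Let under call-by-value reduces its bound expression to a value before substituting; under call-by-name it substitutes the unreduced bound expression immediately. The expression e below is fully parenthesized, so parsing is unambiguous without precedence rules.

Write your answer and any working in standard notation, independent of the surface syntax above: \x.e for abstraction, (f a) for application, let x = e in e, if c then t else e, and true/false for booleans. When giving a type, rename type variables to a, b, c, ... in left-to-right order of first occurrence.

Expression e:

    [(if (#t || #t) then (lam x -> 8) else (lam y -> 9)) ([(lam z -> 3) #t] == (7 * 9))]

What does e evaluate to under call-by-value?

Trace:
step 0: ((if (true || true) then (\x.8) else (\y.9)) (((\z.3) true) == (7 * 9)))
step 1: [delta@0.0] ((if true then (\x.8) else (\y.9)) (((\z.3) true) == (7 * 9)))
step 2: [if@0] ((\x.8) (((\z.3) true) == (7 * 9)))
step 3: [beta@1.0] ((\x.8) (3 == (7 * 9)))
step 4: [delta@1.1] ((\x.8) (3 == 63))
step 5: [delta@1] ((\x.8) false)
step 6: [beta@root] 8

Answer: 8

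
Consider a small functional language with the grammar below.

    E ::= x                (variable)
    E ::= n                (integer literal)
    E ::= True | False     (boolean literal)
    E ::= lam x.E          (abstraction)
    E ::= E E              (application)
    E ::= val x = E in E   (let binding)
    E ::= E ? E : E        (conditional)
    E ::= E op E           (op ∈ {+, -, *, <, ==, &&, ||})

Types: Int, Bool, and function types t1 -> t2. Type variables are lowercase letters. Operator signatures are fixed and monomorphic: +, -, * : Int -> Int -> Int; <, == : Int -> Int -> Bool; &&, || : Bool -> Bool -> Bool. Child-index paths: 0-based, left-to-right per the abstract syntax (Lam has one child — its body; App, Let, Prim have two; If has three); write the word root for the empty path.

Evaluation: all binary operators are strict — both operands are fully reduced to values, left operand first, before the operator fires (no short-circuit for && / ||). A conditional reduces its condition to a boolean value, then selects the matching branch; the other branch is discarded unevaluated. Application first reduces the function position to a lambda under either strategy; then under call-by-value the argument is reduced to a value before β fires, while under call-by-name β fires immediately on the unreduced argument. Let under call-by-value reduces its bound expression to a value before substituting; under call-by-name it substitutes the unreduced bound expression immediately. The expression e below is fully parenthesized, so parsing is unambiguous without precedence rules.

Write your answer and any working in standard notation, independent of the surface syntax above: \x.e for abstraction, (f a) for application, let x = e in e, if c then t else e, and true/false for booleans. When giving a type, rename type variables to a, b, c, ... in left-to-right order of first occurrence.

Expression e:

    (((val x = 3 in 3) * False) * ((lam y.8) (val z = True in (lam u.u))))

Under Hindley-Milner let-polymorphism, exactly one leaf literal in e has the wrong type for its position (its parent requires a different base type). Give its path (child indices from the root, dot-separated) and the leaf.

Answer: 0.1 : false

Derivation:
let x : Int
  unify Int ~ Int
  unify Bool ~ Int
  FAIL: mismatch Bool ~ Int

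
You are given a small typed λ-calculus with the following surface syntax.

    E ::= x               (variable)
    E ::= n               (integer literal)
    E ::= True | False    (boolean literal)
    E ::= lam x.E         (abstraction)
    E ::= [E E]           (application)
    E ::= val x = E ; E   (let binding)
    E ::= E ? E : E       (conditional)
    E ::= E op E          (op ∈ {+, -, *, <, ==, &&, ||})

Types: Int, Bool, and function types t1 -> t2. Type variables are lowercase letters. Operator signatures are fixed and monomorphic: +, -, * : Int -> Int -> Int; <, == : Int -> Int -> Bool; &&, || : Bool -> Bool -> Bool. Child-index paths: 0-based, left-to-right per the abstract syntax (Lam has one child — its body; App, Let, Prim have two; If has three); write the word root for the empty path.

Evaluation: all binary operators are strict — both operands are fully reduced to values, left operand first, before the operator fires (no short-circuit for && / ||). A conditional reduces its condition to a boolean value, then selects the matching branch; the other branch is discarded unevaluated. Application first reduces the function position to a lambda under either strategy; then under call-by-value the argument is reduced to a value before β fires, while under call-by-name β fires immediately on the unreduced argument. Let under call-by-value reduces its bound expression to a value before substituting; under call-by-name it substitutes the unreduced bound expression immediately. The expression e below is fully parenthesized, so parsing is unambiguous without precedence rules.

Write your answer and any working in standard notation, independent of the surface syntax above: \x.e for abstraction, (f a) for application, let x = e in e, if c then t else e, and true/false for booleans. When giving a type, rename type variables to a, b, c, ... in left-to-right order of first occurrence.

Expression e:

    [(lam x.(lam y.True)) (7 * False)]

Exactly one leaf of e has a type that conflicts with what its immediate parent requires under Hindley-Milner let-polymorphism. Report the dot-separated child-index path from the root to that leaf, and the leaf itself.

Working:
\y._ : b -> Bool
\x._ : a -> b -> Bool
  unify Int ~ Int
  unify Bool ~ Int
  FAIL: mismatch Bool ~ Int

Answer: 1.1 : false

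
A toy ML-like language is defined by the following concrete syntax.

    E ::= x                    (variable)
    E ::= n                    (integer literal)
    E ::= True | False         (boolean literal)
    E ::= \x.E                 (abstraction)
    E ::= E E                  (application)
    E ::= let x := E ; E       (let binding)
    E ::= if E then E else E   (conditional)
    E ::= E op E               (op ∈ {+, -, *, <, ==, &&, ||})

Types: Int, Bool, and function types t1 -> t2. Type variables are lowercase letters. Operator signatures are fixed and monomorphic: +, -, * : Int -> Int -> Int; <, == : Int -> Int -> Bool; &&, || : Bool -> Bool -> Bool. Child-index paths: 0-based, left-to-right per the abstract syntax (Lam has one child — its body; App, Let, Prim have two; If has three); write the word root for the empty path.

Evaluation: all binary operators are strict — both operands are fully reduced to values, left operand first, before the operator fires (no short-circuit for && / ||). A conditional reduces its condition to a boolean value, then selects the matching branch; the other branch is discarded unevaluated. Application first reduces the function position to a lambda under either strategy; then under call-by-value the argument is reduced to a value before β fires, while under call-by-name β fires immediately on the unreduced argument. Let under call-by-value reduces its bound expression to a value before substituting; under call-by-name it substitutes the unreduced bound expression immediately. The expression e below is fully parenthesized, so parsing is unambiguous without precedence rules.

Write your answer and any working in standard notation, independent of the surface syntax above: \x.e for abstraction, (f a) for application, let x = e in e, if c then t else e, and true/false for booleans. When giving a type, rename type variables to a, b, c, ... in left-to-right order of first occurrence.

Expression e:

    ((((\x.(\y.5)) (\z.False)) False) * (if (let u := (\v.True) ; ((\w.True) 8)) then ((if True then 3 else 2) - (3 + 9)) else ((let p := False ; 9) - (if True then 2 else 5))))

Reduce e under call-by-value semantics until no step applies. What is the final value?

Answer: -45

Derivation:
step 0: ((((\x.(\y.5)) (\z.false)) false) * (if (let u = (\v.true) in ((\w.true) 8)) then ((if true then 3 else 2) - (3 + 9)) else ((let p = false in 9) - (if true then 2 else 5))))
step 1: [beta@0.0] (((\y.5) false) * (if (let u = (\v.true) in ((\w.true) 8)) then ((if true then 3 else 2) - (3 + 9)) else ((let p = false in 9) - (if true then 2 else 5))))
step 2: [beta@0] (5 * (if (let u = (\v.true) in ((\w.true) 8)) then ((if true then 3 else 2) - (3 + 9)) else ((let p = false in 9) - (if true then 2 else 5))))
step 3: [let@1.0] (5 * (if ((\w.true) 8) then ((if true then 3 else 2) - (3 + 9)) else ((let p = false in 9) - (if true then 2 else 5))))
step 4: [beta@1.0] (5 * (if true then ((if true then 3 else 2) - (3 + 9)) else ((let p = false in 9) - (if true then 2 else 5))))
step 5: [if@1] (5 * ((if true then 3 else 2) - (3 + 9)))
step 6: [if@1.0] (5 * (3 - (3 + 9)))
step 7: [delta@1.1] (5 * (3 - 12))
step 8: [delta@1] (5 * -9)
step 9: [delta@root] -45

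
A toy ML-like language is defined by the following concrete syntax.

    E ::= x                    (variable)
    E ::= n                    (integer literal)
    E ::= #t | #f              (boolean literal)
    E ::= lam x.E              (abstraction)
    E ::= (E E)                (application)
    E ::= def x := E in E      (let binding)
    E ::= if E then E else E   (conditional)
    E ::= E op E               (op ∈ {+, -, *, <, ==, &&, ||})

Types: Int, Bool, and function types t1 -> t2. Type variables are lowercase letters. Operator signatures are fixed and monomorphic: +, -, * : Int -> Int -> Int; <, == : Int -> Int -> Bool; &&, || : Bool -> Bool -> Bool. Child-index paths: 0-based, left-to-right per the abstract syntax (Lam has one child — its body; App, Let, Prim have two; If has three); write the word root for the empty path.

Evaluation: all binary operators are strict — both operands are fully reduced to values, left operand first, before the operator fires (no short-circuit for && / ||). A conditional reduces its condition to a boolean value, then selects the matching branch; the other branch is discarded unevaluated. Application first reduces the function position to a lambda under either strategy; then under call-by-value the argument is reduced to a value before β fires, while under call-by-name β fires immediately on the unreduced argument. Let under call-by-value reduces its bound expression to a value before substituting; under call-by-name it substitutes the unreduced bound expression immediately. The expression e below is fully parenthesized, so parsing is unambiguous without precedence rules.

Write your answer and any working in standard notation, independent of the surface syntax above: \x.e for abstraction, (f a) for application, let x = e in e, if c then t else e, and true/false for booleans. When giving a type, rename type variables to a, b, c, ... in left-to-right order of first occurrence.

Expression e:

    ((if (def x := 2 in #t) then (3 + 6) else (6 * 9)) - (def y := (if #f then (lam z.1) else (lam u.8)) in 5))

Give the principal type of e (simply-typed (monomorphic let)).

Trace:
let x : Int
  unify Bool ~ Bool
  unify Int ~ Int
  unify Int ~ Int
  unify Int ~ Int
  unify Int ~ Int
  unify Int ~ Int
  unify Int ~ Int
  unify Bool ~ Bool
\z._ : a -> Int
\u._ : b -> Int
  unify a -> Int ~ b -> Int
  unify a ~ b
  unify Int ~ Int
let y : b -> Int
  unify Int ~ Int

Answer: Int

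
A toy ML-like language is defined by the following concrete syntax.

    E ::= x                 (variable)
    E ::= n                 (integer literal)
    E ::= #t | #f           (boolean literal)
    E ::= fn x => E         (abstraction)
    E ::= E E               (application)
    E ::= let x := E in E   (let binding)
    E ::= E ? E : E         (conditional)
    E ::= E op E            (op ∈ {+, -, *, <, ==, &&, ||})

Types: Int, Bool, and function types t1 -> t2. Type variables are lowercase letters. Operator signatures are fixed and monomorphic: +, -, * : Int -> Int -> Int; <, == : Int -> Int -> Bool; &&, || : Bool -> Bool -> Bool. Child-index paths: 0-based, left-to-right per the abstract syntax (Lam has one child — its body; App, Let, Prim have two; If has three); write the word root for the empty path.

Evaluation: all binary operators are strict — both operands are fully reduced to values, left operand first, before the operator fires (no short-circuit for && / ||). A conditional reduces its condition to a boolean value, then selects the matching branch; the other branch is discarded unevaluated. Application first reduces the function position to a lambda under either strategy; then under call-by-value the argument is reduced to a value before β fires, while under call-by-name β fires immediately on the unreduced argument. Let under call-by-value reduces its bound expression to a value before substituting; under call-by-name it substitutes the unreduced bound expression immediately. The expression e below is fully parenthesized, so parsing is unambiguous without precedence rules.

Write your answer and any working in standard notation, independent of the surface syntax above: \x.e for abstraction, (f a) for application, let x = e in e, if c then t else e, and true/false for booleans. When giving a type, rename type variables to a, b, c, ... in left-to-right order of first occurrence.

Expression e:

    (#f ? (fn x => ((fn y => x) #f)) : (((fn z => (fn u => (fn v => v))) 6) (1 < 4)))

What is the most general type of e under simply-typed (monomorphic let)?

Derivation:
  unify Bool ~ Bool
x : a
\y._ : b -> a
  unify b -> a ~ Bool -> c
  unify b ~ Bool
  unify a ~ c
_ _ : c
\x._ : c -> c
v : f
\v._ : f -> f
\u._ : e -> f -> f
\z._ : d -> e -> f -> f
  unify d -> e -> f -> f ~ Int -> g
  unify d ~ Int
  unify e -> f -> f ~ g
_ _ : e -> f -> f
  unify Int ~ Int
  unify Int ~ Int
  unify e -> f -> f ~ Bool -> h
  unify e ~ Bool
  unify f -> f ~ h
_ _ : f -> f
  unify c -> c ~ f -> f
  unify c ~ f
  unify f ~ f

Answer: a -> a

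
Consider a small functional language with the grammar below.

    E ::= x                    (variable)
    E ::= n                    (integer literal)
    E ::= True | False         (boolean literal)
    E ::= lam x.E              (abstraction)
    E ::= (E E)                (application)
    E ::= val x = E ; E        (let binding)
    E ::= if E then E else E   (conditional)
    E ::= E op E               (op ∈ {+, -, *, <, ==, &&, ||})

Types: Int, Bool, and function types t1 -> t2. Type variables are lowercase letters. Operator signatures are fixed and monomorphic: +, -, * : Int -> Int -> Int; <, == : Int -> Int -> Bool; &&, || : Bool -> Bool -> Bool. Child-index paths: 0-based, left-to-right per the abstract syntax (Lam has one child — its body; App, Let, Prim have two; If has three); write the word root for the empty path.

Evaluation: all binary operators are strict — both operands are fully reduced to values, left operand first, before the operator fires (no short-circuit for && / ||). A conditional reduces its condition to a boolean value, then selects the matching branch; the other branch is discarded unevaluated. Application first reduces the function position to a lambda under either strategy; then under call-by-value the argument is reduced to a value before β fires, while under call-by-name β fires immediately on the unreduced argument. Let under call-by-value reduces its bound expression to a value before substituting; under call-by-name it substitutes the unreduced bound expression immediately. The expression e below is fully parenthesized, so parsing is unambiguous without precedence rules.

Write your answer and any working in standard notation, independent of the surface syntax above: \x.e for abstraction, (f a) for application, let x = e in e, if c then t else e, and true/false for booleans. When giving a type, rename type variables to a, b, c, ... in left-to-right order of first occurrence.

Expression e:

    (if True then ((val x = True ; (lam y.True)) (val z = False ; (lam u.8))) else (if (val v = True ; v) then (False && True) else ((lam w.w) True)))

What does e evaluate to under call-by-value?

Answer: true

Trace:
step 0: (if true then ((let x = true in (\y.true)) (let z = false in (\u.8))) else (if (let v = true in v) then (false && true) else ((\w.w) true)))
step 1: [if@root] ((let x = true in (\y.true)) (let z = false in (\u.8)))
step 2: [let@0] ((\y.true) (let z = false in (\u.8)))
step 3: [let@1] ((\y.true) (\u.8))
step 4: [beta@root] true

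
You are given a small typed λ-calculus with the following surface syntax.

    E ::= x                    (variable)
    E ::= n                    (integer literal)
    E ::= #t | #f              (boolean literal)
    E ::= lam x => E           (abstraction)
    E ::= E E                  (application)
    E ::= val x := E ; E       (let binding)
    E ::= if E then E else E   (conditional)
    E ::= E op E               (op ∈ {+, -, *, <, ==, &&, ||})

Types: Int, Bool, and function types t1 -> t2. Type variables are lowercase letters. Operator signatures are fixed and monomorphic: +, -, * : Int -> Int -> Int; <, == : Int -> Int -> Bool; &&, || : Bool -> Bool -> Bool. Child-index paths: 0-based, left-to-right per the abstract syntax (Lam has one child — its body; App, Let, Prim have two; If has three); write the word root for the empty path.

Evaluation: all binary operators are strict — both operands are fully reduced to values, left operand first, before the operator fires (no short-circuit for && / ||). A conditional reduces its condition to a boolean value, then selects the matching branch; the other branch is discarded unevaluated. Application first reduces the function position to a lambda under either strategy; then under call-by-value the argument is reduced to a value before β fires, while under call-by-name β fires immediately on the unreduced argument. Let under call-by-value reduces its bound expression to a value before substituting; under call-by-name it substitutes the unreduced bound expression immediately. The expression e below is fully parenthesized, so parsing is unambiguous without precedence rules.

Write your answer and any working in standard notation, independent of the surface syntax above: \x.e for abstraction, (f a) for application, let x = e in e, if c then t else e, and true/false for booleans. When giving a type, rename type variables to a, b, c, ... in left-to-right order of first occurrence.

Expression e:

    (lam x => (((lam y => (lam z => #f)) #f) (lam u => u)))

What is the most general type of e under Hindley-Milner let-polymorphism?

Answer: a -> Bool

Working:
\z._ : c -> Bool
\y._ : b -> c -> Bool
  unify b -> c -> Bool ~ Bool -> d
  unify b ~ Bool
  unify c -> Bool ~ d
_ _ : c -> Bool
u : e
\u._ : e -> e
  unify c -> Bool ~ (e -> e) -> f
  unify c ~ e -> e
  unify Bool ~ f
_ _ : Bool
\x._ : a -> Bool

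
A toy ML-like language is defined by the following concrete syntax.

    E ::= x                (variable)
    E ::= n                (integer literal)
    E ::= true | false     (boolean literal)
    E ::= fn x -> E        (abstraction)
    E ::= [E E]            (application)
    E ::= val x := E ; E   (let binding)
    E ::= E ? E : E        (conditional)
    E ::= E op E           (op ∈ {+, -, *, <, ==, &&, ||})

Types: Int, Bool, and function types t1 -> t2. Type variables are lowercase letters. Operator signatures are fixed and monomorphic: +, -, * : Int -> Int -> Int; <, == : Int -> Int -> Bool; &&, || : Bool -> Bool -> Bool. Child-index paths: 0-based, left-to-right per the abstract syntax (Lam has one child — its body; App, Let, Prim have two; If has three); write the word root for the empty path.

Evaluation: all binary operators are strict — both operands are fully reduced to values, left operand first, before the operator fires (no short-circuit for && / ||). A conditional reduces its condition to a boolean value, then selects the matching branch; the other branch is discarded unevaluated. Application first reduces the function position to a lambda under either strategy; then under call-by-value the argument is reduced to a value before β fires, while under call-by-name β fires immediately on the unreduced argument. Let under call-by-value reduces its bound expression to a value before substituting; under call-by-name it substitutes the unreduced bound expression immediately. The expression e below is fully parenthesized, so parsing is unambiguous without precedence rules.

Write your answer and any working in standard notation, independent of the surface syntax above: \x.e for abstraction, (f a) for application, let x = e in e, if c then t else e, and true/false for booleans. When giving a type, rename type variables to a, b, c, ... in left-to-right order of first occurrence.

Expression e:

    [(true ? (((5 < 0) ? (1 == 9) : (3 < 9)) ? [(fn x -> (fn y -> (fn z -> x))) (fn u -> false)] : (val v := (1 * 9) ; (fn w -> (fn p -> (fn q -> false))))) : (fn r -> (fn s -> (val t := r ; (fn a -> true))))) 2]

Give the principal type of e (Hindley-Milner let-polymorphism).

Trace:
  unify Bool ~ Bool
  unify Int ~ Int
  unify Int ~ Int
  unify Bool ~ Bool
  unify Int ~ Int
  unify Int ~ Int
  unify Int ~ Int
  unify Int ~ Int
  unify Bool ~ Bool
  unify Bool ~ Bool
x : a
\z._ : c -> a
\y._ : b -> c -> a
\x._ : a -> b -> c -> a
\u._ : d -> Bool
  unify a -> b -> c -> a ~ (d -> Bool) -> e
  unify a ~ d -> Bool
  unify b -> c -> d -> Bool ~ e
_ _ : b -> c -> d -> Bool
  unify Int ~ Int
  unify Int ~ Int
let v : Int
\q._ : h -> Bool
\p._ : g -> h -> Bool
\w._ : f -> g -> h -> Bool
  unify b -> c -> d -> Bool ~ f -> g -> h -> Bool
  unify b ~ f
  unify c -> d -> Bool ~ g -> h -> Bool
  unify c ~ g
  unify d -> Bool ~ h -> Bool
  unify d ~ h
  unify Bool ~ Bool
r : i
let t : i
\a._ : k -> Bool
\s._ : j -> k -> Bool
\r._ : i -> j -> k -> Bool
  unify f -> g -> h -> Bool ~ i -> j -> k -> Bool
  unify f ~ i
  unify g -> h -> Bool ~ j -> k -> Bool
  unify g ~ j
  unify h -> Bool ~ k -> Bool
  unify h ~ k
  unify Bool ~ Bool
  unify i -> j -> k -> Bool ~ Int -> l
  unify i ~ Int
  unify j -> k -> Bool ~ l
_ _ : j -> k -> Bool

Answer: a -> b -> Bool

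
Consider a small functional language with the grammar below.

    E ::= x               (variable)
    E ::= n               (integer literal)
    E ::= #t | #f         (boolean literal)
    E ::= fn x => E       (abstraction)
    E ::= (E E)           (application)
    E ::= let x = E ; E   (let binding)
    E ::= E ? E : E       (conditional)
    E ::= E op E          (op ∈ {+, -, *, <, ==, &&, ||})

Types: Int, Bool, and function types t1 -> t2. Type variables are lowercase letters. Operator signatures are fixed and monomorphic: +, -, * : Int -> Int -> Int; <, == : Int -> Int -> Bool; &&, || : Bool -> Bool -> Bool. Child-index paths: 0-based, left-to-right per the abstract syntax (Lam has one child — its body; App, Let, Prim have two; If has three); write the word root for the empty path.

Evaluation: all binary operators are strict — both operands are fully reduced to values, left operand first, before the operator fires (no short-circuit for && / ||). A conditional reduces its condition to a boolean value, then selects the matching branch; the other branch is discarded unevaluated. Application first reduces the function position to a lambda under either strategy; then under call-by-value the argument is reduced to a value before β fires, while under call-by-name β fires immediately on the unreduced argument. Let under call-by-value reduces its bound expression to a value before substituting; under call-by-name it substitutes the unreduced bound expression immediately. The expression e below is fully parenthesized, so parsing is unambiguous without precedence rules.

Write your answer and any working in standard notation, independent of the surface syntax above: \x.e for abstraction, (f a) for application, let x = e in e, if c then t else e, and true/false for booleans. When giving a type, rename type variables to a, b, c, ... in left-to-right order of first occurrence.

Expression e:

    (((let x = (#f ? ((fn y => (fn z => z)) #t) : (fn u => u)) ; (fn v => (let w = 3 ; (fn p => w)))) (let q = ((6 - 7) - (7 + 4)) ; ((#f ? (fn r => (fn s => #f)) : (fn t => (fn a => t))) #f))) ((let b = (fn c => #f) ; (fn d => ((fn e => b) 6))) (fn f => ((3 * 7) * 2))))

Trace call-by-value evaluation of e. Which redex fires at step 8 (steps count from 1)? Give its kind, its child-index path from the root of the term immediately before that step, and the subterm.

Working:
step 0: (((let x = (if false then ((\y.(\z.z)) true) else (\u.u)) in (\v.(let w = 3 in (\p.w)))) (let q = ((6 - 7) - (7 + 4)) in ((if false then (\r.(\s.false)) else (\t.(\a.t))) false))) ((let b = (\c.false) in (\d.((\e.b) 6))) (\f.((3 * 7) * 2))))
step 1: [if@0.0.0] (((let x = (\u.u) in (\v.(let w = 3 in (\p.w)))) (let q = ((6 - 7) - (7 + 4)) in ((if false then (\r.(\s.false)) else (\t.(\a.t))) false))) ((let b = (\c.false) in (\d.((\e.b) 6))) (\f.((3 * 7) * 2))))
step 2: [let@0.0] (((\v.(let w = 3 in (\p.w))) (let q = ((6 - 7) - (7 + 4)) in ((if false then (\r.(\s.false)) else (\t.(\a.t))) false))) ((let b = (\c.false) in (\d.((\e.b) 6))) (\f.((3 * 7) * 2))))
step 3: [delta@0.1.0.0] (((\v.(let w = 3 in (\p.w))) (let q = (-1 - (7 + 4)) in ((if false then (\r.(\s.false)) else (\t.(\a.t))) false))) ((let b = (\c.false) in (\d.((\e.b) 6))) (\f.((3 * 7) * 2))))
step 4: [delta@0.1.0.1] (((\v.(let w = 3 in (\p.w))) (let q = (-1 - 11) in ((if false then (\r.(\s.false)) else (\t.(\a.t))) false))) ((let b = (\c.false) in (\d.((\e.b) 6))) (\f.((3 * 7) * 2))))
step 5: [delta@0.1.0] (((\v.(let w = 3 in (\p.w))) (let q = -12 in ((if false then (\r.(\s.false)) else (\t.(\a.t))) false))) ((let b = (\c.false) in (\d.((\e.b) 6))) (\f.((3 * 7) * 2))))
step 6: [let@0.1] (((\v.(let w = 3 in (\p.w))) ((if false then (\r.(\s.false)) else (\t.(\a.t))) false)) ((let b = (\c.false) in (\d.((\e.b) 6))) (\f.((3 * 7) * 2))))
step 7: [if@0.1.0] (((\v.(let w = 3 in (\p.w))) ((\t.(\a.t)) false)) ((let b = (\c.false) in (\d.((\e.b) 6))) (\f.((3 * 7) * 2))))
step 8: [beta@0.1] (((\v.(let w = 3 in (\p.w))) (\a.false)) ((let b = (\c.false) in (\d.((\e.b) 6))) (\f.((3 * 7) * 2))))

Answer: beta at 0.1 : ((\t.(\a.t)) false)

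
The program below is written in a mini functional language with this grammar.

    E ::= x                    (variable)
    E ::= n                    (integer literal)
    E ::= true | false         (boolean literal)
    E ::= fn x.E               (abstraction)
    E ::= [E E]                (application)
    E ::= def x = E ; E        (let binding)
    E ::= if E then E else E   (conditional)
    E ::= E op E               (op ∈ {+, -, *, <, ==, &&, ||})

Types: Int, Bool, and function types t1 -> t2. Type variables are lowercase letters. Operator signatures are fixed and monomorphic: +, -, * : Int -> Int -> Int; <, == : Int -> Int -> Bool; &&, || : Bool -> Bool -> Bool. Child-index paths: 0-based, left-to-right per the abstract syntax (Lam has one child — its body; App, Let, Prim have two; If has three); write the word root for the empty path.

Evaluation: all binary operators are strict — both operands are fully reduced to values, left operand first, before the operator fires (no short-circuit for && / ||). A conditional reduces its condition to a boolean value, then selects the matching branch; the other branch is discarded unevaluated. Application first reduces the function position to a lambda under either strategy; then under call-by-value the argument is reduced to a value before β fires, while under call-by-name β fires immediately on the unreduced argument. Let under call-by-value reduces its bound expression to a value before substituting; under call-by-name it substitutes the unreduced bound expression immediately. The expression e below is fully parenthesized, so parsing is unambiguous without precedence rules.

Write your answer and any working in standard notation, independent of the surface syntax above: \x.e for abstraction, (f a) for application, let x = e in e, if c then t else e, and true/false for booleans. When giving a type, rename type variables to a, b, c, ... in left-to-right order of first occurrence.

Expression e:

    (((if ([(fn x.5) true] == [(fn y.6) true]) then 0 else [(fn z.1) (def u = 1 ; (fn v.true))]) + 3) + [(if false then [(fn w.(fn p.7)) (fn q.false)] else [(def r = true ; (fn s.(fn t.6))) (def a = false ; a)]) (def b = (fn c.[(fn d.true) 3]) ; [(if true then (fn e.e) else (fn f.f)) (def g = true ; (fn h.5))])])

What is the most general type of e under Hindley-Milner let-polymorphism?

Trace:
\x._ : a -> Int
  unify a -> Int ~ Bool -> b
  unify a ~ Bool
  unify Int ~ b
_ _ : Int
  unify Int ~ Int
\y._ : c -> Int
  unify c -> Int ~ Bool -> d
  unify c ~ Bool
  unify Int ~ d
_ _ : Int
  unify Int ~ Int
  unify Bool ~ Bool
\z._ : e -> Int
let u : Int
\v._ : f -> Bool
  unify e -> Int ~ (f -> Bool) -> g
  unify e ~ f -> Bool
  unify Int ~ g
_ _ : Int
  unify Int ~ Int
  unify Int ~ Int
  unify Int ~ Int
  unify Int ~ Int
  unify Bool ~ Bool
\p._ : i -> Int
\w._ : h -> i -> Int
\q._ : j -> Bool
  unify h -> i -> Int ~ (j -> Bool) -> k
  unify h ~ j -> Bool
  unify i -> Int ~ k
_ _ : i -> Int
let r : Bool
\t._ : m -> Int
\s._ : l -> m -> Int
let a : Bool
a : Bool
  unify l -> m -> Int ~ Bool -> n
  unify l ~ Bool
  unify m -> Int ~ n
_ _ : m -> Int
  unify i -> Int ~ m -> Int
  unify i ~ m
  unify Int ~ Int
\d._ : p -> Bool
  unify p -> Bool ~ Int -> q
  unify p ~ Int
  unify Bool ~ q
_ _ : Bool
\c._ : o -> Bool
let b : forall. o -> Bool
  unify Bool ~ Bool
e : r
\e._ : r -> r
f : s
\f._ : s -> s
  unify r -> r ~ s -> s
  unify r ~ s
  unify s ~ s
let g : Bool
\h._ : t -> Int
  unify s -> s ~ (t -> Int) -> u
  unify s ~ t -> Int
  unify t -> Int ~ u
_ _ : t -> Int
  unify m -> Int ~ (t -> Int) -> v
  unify m ~ t -> Int
  unify Int ~ v
_ _ : Int
  unify Int ~ Int

Answer: Int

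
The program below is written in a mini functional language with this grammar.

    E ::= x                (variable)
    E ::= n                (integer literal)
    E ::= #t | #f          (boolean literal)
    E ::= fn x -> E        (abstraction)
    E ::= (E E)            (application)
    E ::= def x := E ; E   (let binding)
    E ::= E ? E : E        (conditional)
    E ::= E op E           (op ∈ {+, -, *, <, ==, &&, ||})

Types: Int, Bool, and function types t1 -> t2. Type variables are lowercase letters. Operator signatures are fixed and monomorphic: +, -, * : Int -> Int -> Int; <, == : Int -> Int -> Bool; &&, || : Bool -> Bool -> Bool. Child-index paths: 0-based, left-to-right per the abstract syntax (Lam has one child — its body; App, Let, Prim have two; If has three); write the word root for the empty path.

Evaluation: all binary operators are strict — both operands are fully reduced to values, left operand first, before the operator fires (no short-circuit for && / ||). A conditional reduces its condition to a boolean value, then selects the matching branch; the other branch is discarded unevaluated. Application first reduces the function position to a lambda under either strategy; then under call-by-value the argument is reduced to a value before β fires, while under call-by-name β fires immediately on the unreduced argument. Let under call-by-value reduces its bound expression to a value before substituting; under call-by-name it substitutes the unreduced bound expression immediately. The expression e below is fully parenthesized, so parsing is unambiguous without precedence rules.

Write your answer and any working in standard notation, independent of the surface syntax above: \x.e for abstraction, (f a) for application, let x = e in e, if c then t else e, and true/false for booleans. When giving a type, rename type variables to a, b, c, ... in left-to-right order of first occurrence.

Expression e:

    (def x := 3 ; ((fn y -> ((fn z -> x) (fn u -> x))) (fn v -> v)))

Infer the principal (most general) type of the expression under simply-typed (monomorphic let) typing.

Derivation:
let x : Int
x : Int
\z._ : b -> Int
x : Int
\u._ : c -> Int
  unify b -> Int ~ (c -> Int) -> d
  unify b ~ c -> Int
  unify Int ~ d
_ _ : Int
\y._ : a -> Int
v : e
\v._ : e -> e
  unify a -> Int ~ (e -> e) -> f
  unify a ~ e -> e
  unify Int ~ f
_ _ : Int

Answer: Int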